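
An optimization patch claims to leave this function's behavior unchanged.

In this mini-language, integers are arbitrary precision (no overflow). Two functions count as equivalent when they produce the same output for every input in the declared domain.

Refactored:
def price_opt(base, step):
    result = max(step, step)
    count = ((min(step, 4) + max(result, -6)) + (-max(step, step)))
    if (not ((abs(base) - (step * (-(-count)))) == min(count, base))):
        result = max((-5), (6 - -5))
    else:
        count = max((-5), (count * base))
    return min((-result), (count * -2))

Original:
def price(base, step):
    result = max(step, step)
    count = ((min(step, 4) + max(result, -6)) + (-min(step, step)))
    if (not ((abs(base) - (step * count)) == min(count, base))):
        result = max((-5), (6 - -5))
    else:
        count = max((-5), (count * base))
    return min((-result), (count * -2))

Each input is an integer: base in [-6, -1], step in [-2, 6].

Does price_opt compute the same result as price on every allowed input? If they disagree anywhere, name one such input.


Although `min(step, step)` became `max(step, step)`, no input in the stated domain can expose it.
Tracing base=-2, step=2: price: result=2, then count=2, then (not ((abs(base) - (step * count)) == min(count, base))) is false, then count=-4, then returns -2 | price_opt: result=2, then count=2, then (not ((abs(base) - (step * (-(-count)))) == min(count, base))) is false, then count=-4, then returns -2 — matching result -2.
Every one of the 54 inputs gives matching results.
verdict: equivalent


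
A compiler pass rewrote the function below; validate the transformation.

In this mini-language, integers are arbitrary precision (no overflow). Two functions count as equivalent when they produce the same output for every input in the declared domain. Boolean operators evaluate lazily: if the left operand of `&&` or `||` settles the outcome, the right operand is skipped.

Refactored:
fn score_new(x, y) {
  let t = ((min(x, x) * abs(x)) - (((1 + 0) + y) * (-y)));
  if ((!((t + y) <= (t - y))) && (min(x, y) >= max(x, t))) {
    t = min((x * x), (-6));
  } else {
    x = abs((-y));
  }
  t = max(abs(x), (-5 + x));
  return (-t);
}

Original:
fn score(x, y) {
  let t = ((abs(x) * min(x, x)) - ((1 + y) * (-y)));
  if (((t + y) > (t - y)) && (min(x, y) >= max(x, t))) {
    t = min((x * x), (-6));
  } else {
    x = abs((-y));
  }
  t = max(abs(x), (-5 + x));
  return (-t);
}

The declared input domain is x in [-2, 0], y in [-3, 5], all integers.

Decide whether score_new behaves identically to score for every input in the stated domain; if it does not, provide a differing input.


Differences: boolean connective usage differs, and arithmetic usage differs, and comparison usage differs, and constant usage differs — yet all 27 inputs agree.
verdict: equivalent


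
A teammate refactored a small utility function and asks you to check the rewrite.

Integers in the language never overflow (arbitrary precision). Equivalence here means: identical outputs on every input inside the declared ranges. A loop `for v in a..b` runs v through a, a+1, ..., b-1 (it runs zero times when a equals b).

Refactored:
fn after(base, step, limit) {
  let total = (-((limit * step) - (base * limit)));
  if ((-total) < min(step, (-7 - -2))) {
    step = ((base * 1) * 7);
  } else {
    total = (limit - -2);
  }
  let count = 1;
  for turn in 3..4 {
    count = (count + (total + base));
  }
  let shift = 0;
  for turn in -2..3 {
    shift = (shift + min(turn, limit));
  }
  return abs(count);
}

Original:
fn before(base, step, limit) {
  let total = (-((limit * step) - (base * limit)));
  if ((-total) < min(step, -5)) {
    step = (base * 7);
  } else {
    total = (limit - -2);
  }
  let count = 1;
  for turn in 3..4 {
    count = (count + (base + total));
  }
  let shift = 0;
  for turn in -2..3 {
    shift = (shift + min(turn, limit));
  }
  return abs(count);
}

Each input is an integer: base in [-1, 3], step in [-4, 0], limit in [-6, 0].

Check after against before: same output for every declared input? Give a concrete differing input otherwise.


Equivalent — the differences include arithmetic usage differs; and constant usage differs, yet no declared input distinguishes the two.
As a probe, take base=-1, step=-2, limit=-2: before runs total := -2 | ((-total) < min(step, -5)): false | total := 0 | count := 1 | iter turn=3: | count := 0 | shift := 0 | iter turn=-2: | shift := -2 | iter turn=-1: | shift := -4 | iter turn=0: | shift := -6 | iter turn=1: | shift := -8 | iter turn=2: | shift := -10 | result 0; after runs total := -2 | ((-total) < min(step, (-7 - -2))): false | total := 0 | count := 1 | iter turn=3: | count := 0 | shift := 0 | iter turn=-2: | shift := -2 | iter turn=-1: | shift := -4 | iter turn=0: | shift := -6 | iter turn=1: | shift := -8 | iter turn=2: | shift := -10 | result 0; both end at 0.
Sweeping the whole domain (175 inputs) finds no disagreement.
verdict: equivalent


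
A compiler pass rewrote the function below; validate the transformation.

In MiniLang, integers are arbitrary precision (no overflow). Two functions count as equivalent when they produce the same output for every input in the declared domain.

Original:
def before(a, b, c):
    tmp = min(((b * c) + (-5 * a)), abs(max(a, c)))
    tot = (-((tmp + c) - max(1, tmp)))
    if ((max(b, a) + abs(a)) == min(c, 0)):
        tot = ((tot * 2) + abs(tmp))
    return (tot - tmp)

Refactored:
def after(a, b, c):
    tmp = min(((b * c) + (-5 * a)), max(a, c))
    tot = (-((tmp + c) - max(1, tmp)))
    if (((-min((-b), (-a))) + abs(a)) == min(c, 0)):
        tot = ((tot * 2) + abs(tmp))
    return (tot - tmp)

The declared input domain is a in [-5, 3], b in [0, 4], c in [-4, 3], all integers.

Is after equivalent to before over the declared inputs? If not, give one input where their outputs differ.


On input a=-5, b=0, c=-4, before returns 0 while after returns 13.
verdict: not equivalent; witness: a=-5, b=0, c=-4


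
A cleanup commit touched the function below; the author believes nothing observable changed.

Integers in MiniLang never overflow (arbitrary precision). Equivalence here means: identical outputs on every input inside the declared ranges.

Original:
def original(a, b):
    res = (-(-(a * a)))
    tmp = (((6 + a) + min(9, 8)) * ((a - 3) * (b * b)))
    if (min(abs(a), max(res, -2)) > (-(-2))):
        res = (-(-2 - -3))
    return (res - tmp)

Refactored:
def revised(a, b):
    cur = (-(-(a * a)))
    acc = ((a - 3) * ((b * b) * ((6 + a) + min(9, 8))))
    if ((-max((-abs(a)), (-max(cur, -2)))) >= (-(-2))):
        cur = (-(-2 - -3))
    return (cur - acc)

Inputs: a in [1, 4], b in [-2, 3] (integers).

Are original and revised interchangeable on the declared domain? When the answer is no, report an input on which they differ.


There is a counterexample at a=2, b=-2: 68 on one side, 63 on the other.
original: res=4, then tmp=-64, then (min(abs(a), max(res, -2)) > (-(-2))) is false, then returns 68
revised: cur=4, then acc=-64, then ((-max((-abs(a)), (-max(cur, -2)))) >= (-(-2))) is true, then cur=-1, then returns 63
verdict: not equivalent; witness: a=2, b=-2


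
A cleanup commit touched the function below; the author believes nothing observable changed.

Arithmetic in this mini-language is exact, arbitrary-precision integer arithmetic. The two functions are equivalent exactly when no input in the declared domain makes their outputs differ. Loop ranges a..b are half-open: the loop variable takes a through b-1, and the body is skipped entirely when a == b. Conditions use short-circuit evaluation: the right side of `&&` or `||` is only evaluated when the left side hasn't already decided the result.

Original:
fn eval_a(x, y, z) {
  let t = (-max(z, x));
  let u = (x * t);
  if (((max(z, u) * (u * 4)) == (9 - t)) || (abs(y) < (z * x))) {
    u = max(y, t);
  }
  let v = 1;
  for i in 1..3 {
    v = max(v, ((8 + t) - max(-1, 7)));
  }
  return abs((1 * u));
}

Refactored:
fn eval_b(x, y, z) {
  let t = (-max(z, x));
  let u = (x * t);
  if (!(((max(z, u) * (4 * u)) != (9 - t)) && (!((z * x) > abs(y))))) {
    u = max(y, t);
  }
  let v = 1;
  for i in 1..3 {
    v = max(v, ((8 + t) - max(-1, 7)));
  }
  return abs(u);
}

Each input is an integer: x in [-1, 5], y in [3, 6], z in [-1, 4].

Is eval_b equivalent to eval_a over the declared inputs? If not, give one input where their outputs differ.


Behavior is preserved: although arithmetic usage differs, constant usage differs, comparison usage differs, boolean connective usage differs, the outputs never diverge.
As a probe, take x=5, y=5, z=0: eval_a runs t = -5; u = -25; (((max(z, u) * (u * 4)) == (9 - t)) || (abs(y) < (z * x))) -> false; v = 1; [i=1]; v = 1; [i=2]; v = 1; return 25; eval_b runs t = -5; u = -25; (!(((max(z, u) * (4 * u)) != (9 - t)) && (!((z * x) > abs(y))))) -> false; v = 1; [i=1]; v = 1; [i=2]; v = 1; return 25; both end at 25.
Sweeping the whole domain (168 inputs) finds no disagreement.
verdict: equivalent


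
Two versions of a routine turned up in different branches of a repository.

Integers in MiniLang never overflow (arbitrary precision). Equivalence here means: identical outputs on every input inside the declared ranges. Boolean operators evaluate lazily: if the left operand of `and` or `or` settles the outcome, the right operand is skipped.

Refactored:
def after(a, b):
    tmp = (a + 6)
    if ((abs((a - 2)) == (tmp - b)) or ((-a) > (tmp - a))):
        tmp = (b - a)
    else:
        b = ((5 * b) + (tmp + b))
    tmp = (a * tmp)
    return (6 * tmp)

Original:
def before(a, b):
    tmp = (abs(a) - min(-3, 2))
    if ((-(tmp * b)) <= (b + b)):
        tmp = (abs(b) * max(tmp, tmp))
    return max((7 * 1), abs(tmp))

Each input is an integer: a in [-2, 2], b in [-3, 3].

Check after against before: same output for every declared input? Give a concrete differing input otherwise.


Consider the input a=-2, b=-3.
before: tmp := 5 | ((-(tmp * b)) <= (b + b)): false | result 7
after: tmp := 4 | ((abs((a - 2)) == (tmp - b)) or ((-a) > (tmp - a))): false | b := -14 | tmp := -8 | result -48
7 vs -48 — the two versions disagree here.
verdict: not equivalent; witness: a=-2, b=-3


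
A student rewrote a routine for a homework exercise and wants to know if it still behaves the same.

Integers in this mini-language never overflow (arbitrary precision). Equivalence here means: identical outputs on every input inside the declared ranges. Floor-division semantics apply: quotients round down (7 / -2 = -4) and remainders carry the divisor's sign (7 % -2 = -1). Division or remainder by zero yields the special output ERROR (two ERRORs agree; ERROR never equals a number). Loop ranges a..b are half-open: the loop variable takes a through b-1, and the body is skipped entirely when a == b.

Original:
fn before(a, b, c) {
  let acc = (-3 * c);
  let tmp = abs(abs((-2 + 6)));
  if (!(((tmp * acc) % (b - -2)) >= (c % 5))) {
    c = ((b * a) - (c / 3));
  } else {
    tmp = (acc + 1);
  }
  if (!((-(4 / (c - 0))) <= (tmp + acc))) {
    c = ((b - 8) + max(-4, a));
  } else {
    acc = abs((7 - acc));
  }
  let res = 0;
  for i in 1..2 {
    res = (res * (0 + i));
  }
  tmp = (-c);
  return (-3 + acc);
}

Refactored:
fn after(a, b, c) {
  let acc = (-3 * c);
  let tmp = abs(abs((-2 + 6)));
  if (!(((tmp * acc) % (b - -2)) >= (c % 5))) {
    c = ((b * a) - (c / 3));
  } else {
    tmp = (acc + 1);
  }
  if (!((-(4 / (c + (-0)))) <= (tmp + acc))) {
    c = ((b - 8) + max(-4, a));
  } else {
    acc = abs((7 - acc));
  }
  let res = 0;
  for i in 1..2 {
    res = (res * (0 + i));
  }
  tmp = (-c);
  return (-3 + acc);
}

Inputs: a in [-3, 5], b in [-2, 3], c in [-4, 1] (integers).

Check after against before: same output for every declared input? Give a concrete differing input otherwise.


Changes here: arithmetic usage differs; the full 324-point sweep finds no disagreement.
verdict: equivalent


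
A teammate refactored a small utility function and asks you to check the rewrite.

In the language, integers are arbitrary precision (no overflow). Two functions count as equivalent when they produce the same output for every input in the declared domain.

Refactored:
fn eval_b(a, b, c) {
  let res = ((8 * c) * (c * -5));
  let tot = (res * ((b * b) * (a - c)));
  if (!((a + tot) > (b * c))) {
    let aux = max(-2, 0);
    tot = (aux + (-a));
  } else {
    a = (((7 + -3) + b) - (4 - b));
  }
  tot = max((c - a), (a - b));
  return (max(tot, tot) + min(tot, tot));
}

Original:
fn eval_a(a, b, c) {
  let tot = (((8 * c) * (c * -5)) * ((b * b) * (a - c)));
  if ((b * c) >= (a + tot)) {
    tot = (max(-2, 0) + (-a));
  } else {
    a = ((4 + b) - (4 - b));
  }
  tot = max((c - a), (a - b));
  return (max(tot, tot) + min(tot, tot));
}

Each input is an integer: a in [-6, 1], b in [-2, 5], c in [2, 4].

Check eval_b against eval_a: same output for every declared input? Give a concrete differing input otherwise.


Comparing the listings, the differences include: constant usage differs; comparison usage differs; statement counts differ; local variable names differ; arithmetic usage differs; boolean connective usage differs.
One worked example (a=1, b=1, c=4) — eval_a: tot = 1920; ((b * c) >= (a + tot)) -> false; a = 2; tot = 2; return 4; eval_b: res = -640; tot = 1920; (!((a + tot) > (b * c))) -> false; a = 2; tot = 2; return 4; agreement on 4.
Every one of the 192 inputs gives matching results.
verdict: equivalent


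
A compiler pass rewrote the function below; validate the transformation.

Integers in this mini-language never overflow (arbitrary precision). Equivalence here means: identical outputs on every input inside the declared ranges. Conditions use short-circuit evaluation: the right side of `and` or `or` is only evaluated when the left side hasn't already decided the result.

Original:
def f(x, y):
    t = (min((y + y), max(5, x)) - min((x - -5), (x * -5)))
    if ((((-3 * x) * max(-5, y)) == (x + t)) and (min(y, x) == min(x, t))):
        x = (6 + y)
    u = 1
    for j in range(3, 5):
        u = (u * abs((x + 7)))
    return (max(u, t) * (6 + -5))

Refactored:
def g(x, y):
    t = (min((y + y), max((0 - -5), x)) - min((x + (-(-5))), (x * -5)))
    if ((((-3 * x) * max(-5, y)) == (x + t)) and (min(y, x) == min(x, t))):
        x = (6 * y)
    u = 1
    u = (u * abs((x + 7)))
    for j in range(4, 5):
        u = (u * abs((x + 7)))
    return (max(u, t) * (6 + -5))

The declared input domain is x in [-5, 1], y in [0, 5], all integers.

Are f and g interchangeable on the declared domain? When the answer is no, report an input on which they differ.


x=0, y=0 yields 169 from f but 49 from g.
verdict: not equivalent; witness: x=0, y=0


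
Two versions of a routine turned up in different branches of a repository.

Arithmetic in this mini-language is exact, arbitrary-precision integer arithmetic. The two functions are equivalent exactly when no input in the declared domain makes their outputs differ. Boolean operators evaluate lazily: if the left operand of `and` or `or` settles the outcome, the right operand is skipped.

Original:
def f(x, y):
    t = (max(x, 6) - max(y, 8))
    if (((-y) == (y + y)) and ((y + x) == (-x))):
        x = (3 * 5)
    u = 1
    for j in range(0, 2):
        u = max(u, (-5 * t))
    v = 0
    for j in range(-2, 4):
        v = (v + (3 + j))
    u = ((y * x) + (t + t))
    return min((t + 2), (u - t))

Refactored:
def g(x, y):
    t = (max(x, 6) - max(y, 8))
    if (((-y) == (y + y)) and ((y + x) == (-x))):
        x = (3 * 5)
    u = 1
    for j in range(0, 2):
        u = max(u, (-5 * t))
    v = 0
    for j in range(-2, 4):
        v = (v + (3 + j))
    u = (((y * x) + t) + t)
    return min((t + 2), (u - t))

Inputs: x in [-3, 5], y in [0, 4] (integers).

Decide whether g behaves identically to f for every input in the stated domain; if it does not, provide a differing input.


Comparing the listings, the differences include: same computation, different form.
Tracing x=2, y=1: f: t becomes -2; next (((-y) == (y + y)) and ((y + x) == (-x))) evaluates to false; next u becomes 1; next at j=0:; next u becomes 10; next at j=1:; next u becomes 10; next v becomes 0; next at j=-2:; next v becomes 1; next at j=-1:; next v becomes 3; next at j=0:; next v becomes 6; next at j=1:; next v becomes 10; next at j=2:; next v becomes 15; next at j=3:; next v becomes 21; next u becomes -2; next final value 0 | g: t becomes -2; next (((-y) == (y + y)) and ((y + x) == (-x))) evaluates to false; next u becomes 1; next at j=0:; next u becomes 10; next at j=1:; next u becomes 10; next v becomes 0; next at j=-2:; next v becomes 1; next at j=-1:; next v becomes 3; next at j=0:; next v becomes 6; next at j=1:; next v becomes 10; next at j=2:; next v becomes 15; next at j=3:; next v becomes 21; next u becomes -2; next final value 0 — matching result 0.
Across all 45 domain points the two functions coincide.
verdict: equivalent


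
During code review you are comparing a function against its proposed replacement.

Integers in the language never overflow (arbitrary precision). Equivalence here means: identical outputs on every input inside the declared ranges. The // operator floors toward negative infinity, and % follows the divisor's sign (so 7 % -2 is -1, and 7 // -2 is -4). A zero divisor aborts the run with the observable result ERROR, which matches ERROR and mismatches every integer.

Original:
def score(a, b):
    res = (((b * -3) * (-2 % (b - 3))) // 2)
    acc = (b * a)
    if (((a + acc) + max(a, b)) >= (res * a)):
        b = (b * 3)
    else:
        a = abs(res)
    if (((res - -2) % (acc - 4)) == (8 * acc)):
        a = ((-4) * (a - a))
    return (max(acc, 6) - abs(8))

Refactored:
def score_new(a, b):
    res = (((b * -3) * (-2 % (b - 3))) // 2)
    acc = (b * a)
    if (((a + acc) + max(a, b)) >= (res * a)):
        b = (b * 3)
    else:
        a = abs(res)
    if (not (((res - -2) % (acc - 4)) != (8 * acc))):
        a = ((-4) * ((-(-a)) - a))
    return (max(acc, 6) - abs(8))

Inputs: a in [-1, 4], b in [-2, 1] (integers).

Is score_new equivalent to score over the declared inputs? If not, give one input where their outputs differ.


Reading the diff, among the changes: boolean connective usage differs, plus comparison usage differs.
Spot check at a=0, b=0 — score: res = 0; acc = 0; (((a + acc) + max(a, b)) >= (res * a)) -> true; b = 0; (((res - -2) % (acc - 4)) == (8 * acc)) -> false; return -2. score_new: res = 0; acc = 0; (((a + acc) + max(a, b)) >= (res * a)) -> true; b = 0; (not (((res - -2) % (acc - 4)) != (8 * acc))) -> false; return -2. Both give -2.
Across all 24 domain points the two functions coincide.
verdict: equivalent


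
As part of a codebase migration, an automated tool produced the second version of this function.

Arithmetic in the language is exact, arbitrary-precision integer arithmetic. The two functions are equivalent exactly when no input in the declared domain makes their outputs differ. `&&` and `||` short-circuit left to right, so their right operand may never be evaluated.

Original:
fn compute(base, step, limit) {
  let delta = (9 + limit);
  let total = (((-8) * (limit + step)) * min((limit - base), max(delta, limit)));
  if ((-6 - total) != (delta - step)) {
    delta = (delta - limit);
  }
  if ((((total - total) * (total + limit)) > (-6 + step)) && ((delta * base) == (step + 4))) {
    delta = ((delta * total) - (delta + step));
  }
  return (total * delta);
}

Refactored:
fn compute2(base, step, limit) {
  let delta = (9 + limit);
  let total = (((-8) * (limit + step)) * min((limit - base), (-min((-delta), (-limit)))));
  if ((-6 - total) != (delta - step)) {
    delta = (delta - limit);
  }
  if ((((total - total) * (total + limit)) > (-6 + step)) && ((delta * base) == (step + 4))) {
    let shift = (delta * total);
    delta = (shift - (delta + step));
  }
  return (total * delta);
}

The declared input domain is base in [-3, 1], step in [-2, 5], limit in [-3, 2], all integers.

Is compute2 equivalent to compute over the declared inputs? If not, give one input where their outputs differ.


Comparing the listings, the differences include: statement counts differ, plus local variable names differ, plus min/max/abs usage differs.
As a probe, take base=-2, step=4, limit=-2: compute runs delta = 7; total = 0; ((-6 - total) != (delta - step)) -> true; delta = 9; ((((total - total) * (total + limit)) > (-6 + step)) && ((delta * base) == (step + 4))) -> false; return 0; compute2 runs delta = 7; total = 0; ((-6 - total) != (delta - step)) -> true; delta = 9; ((((total - total) * (total + limit)) > (-6 + step)) && ((delta * base) == (step + 4))) -> false; return 0; both end at 0.
Checked all 240 inputs in the declared domain: the outputs agree on every one.
verdict: equivalent


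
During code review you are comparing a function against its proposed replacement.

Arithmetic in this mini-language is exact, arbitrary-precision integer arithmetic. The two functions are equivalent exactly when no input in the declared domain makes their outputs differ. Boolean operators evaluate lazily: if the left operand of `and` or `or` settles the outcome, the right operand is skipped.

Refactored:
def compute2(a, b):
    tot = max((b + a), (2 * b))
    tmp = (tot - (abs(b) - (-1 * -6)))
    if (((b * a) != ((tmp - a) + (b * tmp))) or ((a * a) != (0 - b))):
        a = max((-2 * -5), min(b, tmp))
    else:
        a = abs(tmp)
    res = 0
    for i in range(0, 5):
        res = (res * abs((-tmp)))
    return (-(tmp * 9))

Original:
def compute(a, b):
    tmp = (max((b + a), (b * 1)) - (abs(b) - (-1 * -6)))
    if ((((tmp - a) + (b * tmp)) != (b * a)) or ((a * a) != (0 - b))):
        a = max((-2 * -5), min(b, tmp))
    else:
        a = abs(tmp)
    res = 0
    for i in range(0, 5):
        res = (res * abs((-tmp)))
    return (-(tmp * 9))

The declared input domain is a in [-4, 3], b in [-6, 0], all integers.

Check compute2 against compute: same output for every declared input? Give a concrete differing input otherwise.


Not equivalent: a=-4, b=-6 separates them (54 vs 90).
compute: tmp = -6; ((((tmp - a) + (b * tmp)) != (b * a)) or ((a * a) != (0 - b))) -> true; a = 10; res = 0; [i=0]; res = 0; [i=1]; res = 0; [i=2]; res = 0; [i=3]; res = 0; [i=4]; res = 0; return 54
compute2: tot = -10; tmp = -10; (((b * a) != ((tmp - a) + (b * tmp))) or ((a * a) != (0 - b))) -> true; a = 10; res = 0; [i=0]; res = 0; [i=1]; res = 0; [i=2]; res = 0; [i=3]; res = 0; [i=4]; res = 0; return 90
verdict: not equivalent; witness: a=-4, b=-6


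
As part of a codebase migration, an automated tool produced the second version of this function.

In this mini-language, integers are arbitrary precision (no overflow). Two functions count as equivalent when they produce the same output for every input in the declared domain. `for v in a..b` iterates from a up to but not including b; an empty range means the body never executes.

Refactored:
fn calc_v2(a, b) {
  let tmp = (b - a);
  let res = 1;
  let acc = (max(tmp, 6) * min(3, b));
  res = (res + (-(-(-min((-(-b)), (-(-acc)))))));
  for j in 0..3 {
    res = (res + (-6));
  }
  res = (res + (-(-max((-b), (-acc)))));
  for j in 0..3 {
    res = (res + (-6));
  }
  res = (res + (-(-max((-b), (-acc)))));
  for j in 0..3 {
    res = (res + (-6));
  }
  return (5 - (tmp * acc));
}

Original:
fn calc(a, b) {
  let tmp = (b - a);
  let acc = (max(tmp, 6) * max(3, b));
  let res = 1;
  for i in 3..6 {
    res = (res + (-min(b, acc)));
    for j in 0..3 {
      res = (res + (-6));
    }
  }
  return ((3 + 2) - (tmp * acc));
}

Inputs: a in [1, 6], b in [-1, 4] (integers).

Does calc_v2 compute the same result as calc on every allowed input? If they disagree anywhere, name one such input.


Not equivalent: a=1, b=-1 separates them (41 vs -7).
calc: tmp=-2, then acc=18, then res=1, then (i=3), then res=2, then (j=0), then res=-4, then (j=1), then res=-10, then (j=2), then res=-16, then (i=4), then res=-15, then (j=0), then res=-21, then (j=1), then res=-27, then (j=2), then res=-33, then (i=5), then res=-32, then (j=0), then res=-38, then (j=1), then res=-44, then (j=2), then res=-50, then returns 41
calc_v2: tmp=-2, then res=1, then acc=-6, then res=7, then (j=0), then res=1, then (j=1), then res=-5, then (j=2), then res=-11, then res=-5, then (j=0), then res=-11, then (j=1), then res=-17, then (j=2), then res=-23, then res=-17, then (j=0), then res=-23, then (j=1), then res=-29, then (j=2), then res=-35, then returns -7
verdict: not equivalent; witness: a=1, b=-1


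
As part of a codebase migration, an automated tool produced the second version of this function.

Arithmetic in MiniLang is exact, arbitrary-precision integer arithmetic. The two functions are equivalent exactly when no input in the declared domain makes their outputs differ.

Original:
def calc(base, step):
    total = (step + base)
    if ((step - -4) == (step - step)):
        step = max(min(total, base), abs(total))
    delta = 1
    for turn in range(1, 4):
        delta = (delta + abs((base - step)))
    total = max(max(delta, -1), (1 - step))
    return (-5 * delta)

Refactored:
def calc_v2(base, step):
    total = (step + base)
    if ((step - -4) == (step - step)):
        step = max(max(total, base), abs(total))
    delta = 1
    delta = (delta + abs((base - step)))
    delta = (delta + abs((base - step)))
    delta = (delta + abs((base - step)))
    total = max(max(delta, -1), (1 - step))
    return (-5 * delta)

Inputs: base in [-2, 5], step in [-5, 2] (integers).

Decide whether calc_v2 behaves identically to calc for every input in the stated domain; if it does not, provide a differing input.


There is a counterexample at base=3, step=-4: -35 on one side, -5 on the other.
calc: total = -1; ((step - -4) == (step - step)) -> true; step = 1; delta = 1; [turn=1]; delta = 3; [turn=2]; delta = 5; [turn=3]; delta = 7; total = 7; return -35
calc_v2: total = -1; ((step - -4) == (step - step)) -> true; step = 3; delta = 1; delta = 1; delta = 1; delta = 1; total = 1; return -5
verdict: not equivalent; witness: base=3, step=-4


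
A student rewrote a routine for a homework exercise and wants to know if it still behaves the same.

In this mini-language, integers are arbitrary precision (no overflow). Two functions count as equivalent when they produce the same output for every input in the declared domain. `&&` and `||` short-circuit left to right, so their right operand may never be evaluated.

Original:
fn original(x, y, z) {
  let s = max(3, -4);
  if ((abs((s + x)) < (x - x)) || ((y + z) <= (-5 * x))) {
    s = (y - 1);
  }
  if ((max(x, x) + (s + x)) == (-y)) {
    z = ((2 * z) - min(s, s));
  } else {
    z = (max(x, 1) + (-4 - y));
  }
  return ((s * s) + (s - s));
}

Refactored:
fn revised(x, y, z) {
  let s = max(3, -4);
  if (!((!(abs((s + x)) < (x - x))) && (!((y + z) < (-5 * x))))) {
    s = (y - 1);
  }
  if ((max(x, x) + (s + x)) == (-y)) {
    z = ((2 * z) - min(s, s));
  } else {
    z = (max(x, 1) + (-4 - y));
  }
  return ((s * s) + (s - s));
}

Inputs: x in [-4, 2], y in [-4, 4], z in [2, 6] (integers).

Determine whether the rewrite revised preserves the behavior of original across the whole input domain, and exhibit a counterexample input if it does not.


There is a counterexample at x=-1, y=-1, z=6: 4 on one side, 9 on the other.
original: s = 3; ((abs((s + x)) < (x - x)) || ((y + z) <= (-5 * x))) -> true; s = -2; ((max(x, x) + (s + x)) == (-y)) -> false; z = -2; return 4
revised: s = 3; (!((!(abs((s + x)) < (x - x))) && (!((y + z) < (-5 * x))))) -> false; ((max(x, x) + (s + x)) == (-y)) -> true; z = 9; return 9
verdict: not equivalent; witness: x=-1, y=-1, z=6


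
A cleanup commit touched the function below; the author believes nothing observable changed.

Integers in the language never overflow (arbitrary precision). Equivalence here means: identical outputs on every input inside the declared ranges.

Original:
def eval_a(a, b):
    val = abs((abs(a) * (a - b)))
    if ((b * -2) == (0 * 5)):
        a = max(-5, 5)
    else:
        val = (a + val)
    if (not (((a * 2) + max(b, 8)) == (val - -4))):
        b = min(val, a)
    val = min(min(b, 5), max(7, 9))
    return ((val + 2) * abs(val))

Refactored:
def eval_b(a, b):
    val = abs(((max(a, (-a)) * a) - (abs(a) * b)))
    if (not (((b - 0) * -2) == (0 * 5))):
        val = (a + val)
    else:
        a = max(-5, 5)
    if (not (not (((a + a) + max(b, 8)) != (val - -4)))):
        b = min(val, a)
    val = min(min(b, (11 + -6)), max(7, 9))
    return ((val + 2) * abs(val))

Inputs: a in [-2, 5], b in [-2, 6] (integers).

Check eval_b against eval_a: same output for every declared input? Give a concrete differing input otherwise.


This is a faithful refactor — arithmetic usage differs, and comparison usage differs, and min/max/abs usage differs, and boolean connective usage differs, and constant usage differs, but the computed results match everywhere.
Tracing a=4, b=-2: eval_a: val := 24 | ((b * -2) == (0 * 5)): false | val := 28 | (not (((a * 2) + max(b, 8)) == (val - -4))): true | b := 4 | val := 4 | result 24 | eval_b: val := 24 | (not (((b - 0) * -2) == (0 * 5))): true | val := 28 | (not (not (((a + a) + max(b, 8)) != (val - -4)))): true | b := 4 | val := 4 | result 24 — matching result 24.
Checked all 72 inputs in the declared domain: the outputs agree on every one.
verdict: equivalent


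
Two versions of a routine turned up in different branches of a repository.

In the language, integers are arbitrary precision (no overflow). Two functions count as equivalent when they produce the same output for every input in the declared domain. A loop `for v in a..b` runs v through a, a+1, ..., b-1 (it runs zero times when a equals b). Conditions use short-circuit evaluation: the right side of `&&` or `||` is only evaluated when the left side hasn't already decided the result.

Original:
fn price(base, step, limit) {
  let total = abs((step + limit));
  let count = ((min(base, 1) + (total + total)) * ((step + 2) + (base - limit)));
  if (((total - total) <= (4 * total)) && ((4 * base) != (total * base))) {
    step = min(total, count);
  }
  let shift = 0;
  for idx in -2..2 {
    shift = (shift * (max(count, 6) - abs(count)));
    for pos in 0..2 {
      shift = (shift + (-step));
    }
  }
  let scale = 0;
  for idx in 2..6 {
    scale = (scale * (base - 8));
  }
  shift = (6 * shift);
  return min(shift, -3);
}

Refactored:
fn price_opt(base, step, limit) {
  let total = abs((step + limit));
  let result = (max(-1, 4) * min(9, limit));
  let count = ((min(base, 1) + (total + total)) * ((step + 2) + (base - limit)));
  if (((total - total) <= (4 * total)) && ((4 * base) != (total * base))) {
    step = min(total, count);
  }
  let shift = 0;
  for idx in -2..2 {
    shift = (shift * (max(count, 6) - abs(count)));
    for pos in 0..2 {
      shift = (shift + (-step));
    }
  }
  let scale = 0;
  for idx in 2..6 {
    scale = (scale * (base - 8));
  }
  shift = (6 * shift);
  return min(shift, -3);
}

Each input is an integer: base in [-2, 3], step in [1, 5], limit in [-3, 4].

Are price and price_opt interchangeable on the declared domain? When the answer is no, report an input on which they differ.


Although local variable names differ, and constant usage differs, and statement counts differ, and min/max/abs usage differs, and arithmetic usage differs, 240/240 inputs agree.
verdict: equivalent


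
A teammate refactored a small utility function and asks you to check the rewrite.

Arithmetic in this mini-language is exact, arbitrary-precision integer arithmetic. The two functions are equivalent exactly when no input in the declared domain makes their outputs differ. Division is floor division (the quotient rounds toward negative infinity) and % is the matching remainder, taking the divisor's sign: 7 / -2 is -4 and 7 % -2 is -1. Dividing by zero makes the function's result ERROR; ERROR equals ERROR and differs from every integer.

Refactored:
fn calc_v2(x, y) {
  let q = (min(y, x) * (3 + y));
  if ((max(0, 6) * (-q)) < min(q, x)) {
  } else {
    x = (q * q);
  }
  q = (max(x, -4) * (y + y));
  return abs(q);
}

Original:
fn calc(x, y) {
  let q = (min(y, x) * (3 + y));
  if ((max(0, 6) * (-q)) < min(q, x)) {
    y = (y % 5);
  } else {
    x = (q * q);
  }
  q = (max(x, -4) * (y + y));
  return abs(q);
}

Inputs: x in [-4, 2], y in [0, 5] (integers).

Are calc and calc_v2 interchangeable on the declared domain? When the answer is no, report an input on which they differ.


The rewrite breaks on x=1, y=5, where the results are 0 and 10.
calc: q becomes 8; next ((max(0, 6) * (-q)) < min(q, x)) evaluates to true; next y becomes 0; next q becomes 0; next final value 0
calc_v2: q becomes 8; next ((max(0, 6) * (-q)) < min(q, x)) evaluates to true; next q becomes 10; next final value 10
verdict: not equivalent; witness: x=1, y=5


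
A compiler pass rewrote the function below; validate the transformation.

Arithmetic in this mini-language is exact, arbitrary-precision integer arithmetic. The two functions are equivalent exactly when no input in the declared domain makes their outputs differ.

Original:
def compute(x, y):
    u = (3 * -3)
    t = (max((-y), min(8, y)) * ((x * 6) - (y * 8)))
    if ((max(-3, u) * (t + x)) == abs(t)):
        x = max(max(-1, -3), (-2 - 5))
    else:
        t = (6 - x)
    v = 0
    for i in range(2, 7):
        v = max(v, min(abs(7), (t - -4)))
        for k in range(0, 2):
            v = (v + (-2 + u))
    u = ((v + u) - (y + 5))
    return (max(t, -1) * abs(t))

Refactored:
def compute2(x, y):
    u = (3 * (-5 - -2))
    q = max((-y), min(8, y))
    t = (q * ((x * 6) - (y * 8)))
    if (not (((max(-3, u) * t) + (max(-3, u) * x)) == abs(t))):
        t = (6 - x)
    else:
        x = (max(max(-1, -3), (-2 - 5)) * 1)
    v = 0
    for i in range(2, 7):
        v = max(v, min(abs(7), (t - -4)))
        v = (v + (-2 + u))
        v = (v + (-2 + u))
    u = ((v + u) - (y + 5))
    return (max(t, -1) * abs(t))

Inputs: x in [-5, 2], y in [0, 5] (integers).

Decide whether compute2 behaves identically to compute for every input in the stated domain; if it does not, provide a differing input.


Behavior is preserved: although statement counts differ, and constant usage differs, and arithmetic usage differs, and boolean connective usage differs, and min/max/abs usage differs, and local variable names differ, and loop structure differs, the outputs never diverge.
One worked example (x=0, y=0) — compute: u = -9; t = 0; ((max(-3, u) * (t + x)) == abs(t)) -> true; x = -1; v = 0; [i=2]; v = 4; [k=0]; v = -7; [k=1]; v = -18; [i=3]; v = 4; [k=0]; v = -7; [k=1]; v = -18; [i=4]; v = 4; [k=0]; v = -7; [k=1]; v = -18; [i=5]; v = 4; [k=0]; v = -7; [k=1]; v = -18; [i=6]; v = 4; [k=0]; v = -7; [k=1]; v = -18; u = -32; return 0; compute2: u = -9; q = 0; t = 0; (not (((max(-3, u) * t) + (max(-3, u) * x)) == abs(t))) -> false; x = -1; v = 0; [i=2]; v = 4; v = -7; v = -18; [i=3]; v = 4; v = -7; v = -18; [i=4]; v = 4; v = -7; v = -18; [i=5]; v = 4; v = -7; v = -18; [i=6]; v = 4; v = -7; v = -18; u = -32; return 0; agreement on 0.
An exhaustive pass over the 48 declared inputs shows identical outputs.
verdict: equivalent


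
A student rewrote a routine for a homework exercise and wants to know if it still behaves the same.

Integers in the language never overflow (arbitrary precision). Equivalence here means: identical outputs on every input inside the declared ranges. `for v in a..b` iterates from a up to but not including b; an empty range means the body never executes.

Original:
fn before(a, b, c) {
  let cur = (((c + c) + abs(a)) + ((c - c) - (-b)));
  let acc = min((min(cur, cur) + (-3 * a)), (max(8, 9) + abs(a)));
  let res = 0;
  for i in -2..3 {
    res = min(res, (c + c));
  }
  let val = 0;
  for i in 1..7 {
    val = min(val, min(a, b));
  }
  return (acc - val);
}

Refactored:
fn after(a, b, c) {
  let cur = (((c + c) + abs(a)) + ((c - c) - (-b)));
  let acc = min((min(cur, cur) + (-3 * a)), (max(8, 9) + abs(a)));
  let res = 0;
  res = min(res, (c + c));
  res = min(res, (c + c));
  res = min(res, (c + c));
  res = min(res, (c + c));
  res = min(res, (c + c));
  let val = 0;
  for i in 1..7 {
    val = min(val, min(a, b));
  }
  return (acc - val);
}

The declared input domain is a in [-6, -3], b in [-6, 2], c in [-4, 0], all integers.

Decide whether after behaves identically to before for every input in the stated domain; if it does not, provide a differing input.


Differences: arithmetic usage differs; and min/max/abs usage differs; and statement counts differ; and loop structure differs — yet all 180 inputs agree.
verdict: equivalent


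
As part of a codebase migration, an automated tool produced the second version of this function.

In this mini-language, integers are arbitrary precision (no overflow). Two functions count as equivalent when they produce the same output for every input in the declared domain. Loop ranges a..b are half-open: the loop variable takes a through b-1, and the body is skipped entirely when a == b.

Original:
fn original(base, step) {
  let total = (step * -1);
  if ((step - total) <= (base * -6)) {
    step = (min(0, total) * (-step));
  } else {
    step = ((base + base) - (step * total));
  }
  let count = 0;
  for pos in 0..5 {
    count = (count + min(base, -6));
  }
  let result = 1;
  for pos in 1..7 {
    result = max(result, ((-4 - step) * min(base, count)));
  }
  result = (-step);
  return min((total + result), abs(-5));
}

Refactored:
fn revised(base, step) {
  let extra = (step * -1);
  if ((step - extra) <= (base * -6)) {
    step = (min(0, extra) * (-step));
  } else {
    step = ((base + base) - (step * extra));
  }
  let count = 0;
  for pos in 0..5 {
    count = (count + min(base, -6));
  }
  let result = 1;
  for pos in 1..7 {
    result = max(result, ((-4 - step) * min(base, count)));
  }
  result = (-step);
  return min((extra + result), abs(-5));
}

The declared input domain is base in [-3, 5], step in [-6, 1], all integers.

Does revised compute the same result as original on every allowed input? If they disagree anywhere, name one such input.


Comparing the listings, the differences include: local variable names differ.
As a probe, take base=1, step=-1: original runs total=1, then ((step - total) <= (base * -6)) is false, then step=3, then count=0, then (pos=0), then count=-6, then (pos=1), then count=-12, then (pos=2), then count=-18, then (pos=3), then count=-24, then (pos=4), then count=-30, then result=1, then (pos=1), then result=210, then (pos=2), then result=210, then (pos=3), then result=210, then (pos=4), then result=210, then (pos=5), then result=210, then (pos=6), then result=210, then result=-3, then returns -2; revised runs extra=1, then ((step - extra) <= (base * -6)) is false, then step=3, then count=0, then (pos=0), then count=-6, then (pos=1), then count=-12, then (pos=2), then count=-18, then (pos=3), then count=-24, then (pos=4), then count=-30, then result=1, then (pos=1), then result=210, then (pos=2), then result=210, then (pos=3), then result=210, then (pos=4), then result=210, then (pos=5), then result=210, then (pos=6), then result=210, then result=-3, then returns -2; both end at -2.
An exhaustive pass over the 72 declared inputs shows identical outputs.
verdict: equivalent


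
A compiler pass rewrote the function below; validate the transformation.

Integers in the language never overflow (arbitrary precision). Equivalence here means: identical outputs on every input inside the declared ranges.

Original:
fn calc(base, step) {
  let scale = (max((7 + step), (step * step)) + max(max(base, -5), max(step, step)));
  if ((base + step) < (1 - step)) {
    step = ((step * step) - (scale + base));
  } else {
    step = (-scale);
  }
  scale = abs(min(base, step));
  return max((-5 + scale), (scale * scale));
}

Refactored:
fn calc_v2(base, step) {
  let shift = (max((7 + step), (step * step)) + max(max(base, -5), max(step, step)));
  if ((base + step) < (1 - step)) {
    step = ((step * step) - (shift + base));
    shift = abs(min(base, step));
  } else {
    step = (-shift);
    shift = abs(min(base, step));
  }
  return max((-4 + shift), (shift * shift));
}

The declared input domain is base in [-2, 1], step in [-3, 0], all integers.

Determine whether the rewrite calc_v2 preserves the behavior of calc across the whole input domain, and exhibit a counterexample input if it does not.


Equivalent. The edit looks behavioral (`-5` became `-4`), but over these ranges it never changes the outcome.
An exhaustive pass over the 16 declared inputs shows identical outputs.
Spot check at base=-2, step=-3 — calc: scale = 7; ((base + step) < (1 - step)) -> true; step = 4; scale = 2; return 4. calc_v2: shift = 7; ((base + step) < (1 - step)) -> true; step = 4; shift = 2; return 4. Both give 4.
verdict: equivalent
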